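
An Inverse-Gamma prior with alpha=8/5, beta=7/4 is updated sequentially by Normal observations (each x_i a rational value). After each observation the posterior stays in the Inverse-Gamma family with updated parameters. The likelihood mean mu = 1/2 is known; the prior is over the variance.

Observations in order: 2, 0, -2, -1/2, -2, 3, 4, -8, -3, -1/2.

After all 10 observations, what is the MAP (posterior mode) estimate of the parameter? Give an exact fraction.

obs 1: x=2 → posterior Inverse-Gamma(21/10, 23/8)
obs 2: x=0 → posterior Inverse-Gamma(13/5, 3)
obs 3: x=-2 → posterior Inverse-Gamma(31/10, 49/8)
obs 4: x=-1/2 → posterior Inverse-Gamma(18/5, 53/8)
obs 5: x=-2 → posterior Inverse-Gamma(41/10, 39/4)
obs 6: x=3 → posterior Inverse-Gamma(23/5, 103/8)
obs 7: x=4 → posterior Inverse-Gamma(51/10, 19)
obs 8: x=-8 → posterior Inverse-Gamma(28/5, 441/8)
obs 9: x=-3 → posterior Inverse-Gamma(61/10, 245/4)
obs 10: x=-1/2 → posterior Inverse-Gamma(33/5, 247/4)

65/8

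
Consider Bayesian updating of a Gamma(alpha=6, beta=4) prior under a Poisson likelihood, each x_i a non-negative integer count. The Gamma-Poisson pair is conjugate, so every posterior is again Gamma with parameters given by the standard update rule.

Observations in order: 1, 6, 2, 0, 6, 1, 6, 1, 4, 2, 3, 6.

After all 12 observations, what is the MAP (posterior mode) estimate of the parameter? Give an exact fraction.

obs 1: x=1 → posterior Gamma(7, 5)
obs 2: x=6 → posterior Gamma(13, 6)
obs 3: x=2 → posterior Gamma(15, 7)
obs 4: x=0 → posterior Gamma(15, 8)
obs 5: x=6 → posterior Gamma(21, 9)
obs 6: x=1 → posterior Gamma(22, 10)
obs 7: x=6 → posterior Gamma(28, 11)
obs 8: x=1 → posterior Gamma(29, 12)
obs 9: x=4 → posterior Gamma(33, 13)
obs 10: x=2 → posterior Gamma(35, 14)
obs 11: x=3 → posterior Gamma(38, 15)
obs 12: x=6 → posterior Gamma(44, 16)

43/16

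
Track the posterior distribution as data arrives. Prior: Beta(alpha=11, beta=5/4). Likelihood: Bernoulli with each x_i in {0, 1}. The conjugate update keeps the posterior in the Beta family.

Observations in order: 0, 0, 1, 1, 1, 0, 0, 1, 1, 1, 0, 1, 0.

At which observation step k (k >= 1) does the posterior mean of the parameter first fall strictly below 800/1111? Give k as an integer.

obs 1: x=0 → posterior Beta(11, 9/4)
obs 2: x=0 → posterior Beta(11, 13/4)
obs 3: x=1 → posterior Beta(12, 13/4)
obs 4: x=1 → posterior Beta(13, 13/4)
obs 5: x=1 → posterior Beta(14, 13/4)
obs 6: x=0 → posterior Beta(14, 17/4)
obs 7: x=0 → posterior Beta(14, 21/4)
obs 8: x=1 → posterior Beta(15, 21/4)
obs 9: x=1 → posterior Beta(16, 21/4)
obs 10: x=1 → posterior Beta(17, 21/4)
obs 11: x=0 → posterior Beta(17, 25/4)
obs 12: x=1 → posterior Beta(18, 25/4)
obs 13: x=0 → posterior Beta(18, 29/4)

k = 13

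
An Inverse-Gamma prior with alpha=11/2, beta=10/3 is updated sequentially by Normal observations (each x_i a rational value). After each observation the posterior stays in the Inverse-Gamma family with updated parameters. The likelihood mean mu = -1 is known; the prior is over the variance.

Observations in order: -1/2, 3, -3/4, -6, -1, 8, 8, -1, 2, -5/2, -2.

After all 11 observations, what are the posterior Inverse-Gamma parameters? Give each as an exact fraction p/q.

alpha=11, beta=10667/96

obs 1: x=-1/2 → posterior Inverse-Gamma(6, 83/24)
obs 2: x=3 → posterior Inverse-Gamma(13/2, 275/24)
obs 3: x=-3/4 → posterior Inverse-Gamma(7, 1103/96)
obs 4: x=-6 → posterior Inverse-Gamma(15/2, 2303/96)
obs 5: x=-1 → posterior Inverse-Gamma(8, 2303/96)
obs 6: x=8 → posterior Inverse-Gamma(17/2, 6191/96)
obs 7: x=8 → posterior Inverse-Gamma(9, 10079/96)
obs 8: x=-1 → posterior Inverse-Gamma(19/2, 10079/96)
obs 9: x=2 → posterior Inverse-Gamma(10, 10511/96)
obs 10: x=-5/2 → posterior Inverse-Gamma(21/2, 10619/96)
obs 11: x=-2 → posterior Inverse-Gamma(11, 10667/96)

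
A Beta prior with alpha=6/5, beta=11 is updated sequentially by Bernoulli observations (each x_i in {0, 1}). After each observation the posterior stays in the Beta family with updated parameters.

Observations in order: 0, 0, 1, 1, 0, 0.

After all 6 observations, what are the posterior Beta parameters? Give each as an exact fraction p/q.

alpha=16/5, beta=15

obs 1: x=0 → posterior Beta(6/5, 12)
obs 2: x=0 → posterior Beta(6/5, 13)
obs 3: x=1 → posterior Beta(11/5, 13)
obs 4: x=1 → posterior Beta(16/5, 13)
obs 5: x=0 → posterior Beta(16/5, 14)
obs 6: x=0 → posterior Beta(16/5, 15)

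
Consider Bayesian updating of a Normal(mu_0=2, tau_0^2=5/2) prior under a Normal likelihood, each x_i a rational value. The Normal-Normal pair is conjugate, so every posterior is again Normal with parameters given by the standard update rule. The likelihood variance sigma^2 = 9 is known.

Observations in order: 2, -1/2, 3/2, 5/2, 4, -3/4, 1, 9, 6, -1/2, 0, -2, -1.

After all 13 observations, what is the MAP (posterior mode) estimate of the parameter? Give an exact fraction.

569/332

obs 1: x=2 → posterior Normal(2, 45/23)
obs 2: x=-1/2 → posterior Normal(87/56, 45/28)
obs 3: x=3/2 → posterior Normal(17/11, 15/11)
obs 4: x=5/2 → posterior Normal(127/76, 45/38)
obs 5: x=4 → posterior Normal(167/86, 45/43)
obs 6: x=-3/4 → posterior Normal(319/192, 15/16)
obs 7: x=1 → posterior Normal(339/212, 45/53)
obs 8: x=9 → posterior Normal(519/232, 45/58)
obs 9: x=6 → posterior Normal(71/28, 5/7)
obs 10: x=-1/2 → posterior Normal(37/16, 45/68)
obs 11: x=0 → posterior Normal(629/292, 45/73)
obs 12: x=-2 → posterior Normal(589/312, 15/26)
obs 13: x=-1 → posterior Normal(569/332, 45/83)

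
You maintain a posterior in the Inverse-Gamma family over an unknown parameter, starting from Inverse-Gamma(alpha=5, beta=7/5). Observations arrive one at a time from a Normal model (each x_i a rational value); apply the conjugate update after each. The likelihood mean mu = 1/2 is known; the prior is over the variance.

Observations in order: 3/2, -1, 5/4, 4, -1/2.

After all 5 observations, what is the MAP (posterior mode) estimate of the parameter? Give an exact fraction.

1589/1360

obs 1: x=3/2 → posterior Inverse-Gamma(11/2, 19/10)
obs 2: x=-1 → posterior Inverse-Gamma(6, 121/40)
obs 3: x=5/4 → posterior Inverse-Gamma(13/2, 529/160)
obs 4: x=4 → posterior Inverse-Gamma(7, 1509/160)
obs 5: x=-1/2 → posterior Inverse-Gamma(15/2, 1589/160)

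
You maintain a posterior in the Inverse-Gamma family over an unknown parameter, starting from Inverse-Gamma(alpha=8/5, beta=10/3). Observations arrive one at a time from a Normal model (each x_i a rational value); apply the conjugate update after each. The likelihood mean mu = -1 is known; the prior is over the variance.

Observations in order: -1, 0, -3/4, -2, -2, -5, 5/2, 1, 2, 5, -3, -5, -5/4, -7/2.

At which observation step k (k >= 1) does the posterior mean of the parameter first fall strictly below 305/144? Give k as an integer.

k = 3

obs 1: x=-1 → posterior Inverse-Gamma(21/10, 10/3)
obs 2: x=0 → posterior Inverse-Gamma(13/5, 23/6)
obs 3: x=-3/4 → posterior Inverse-Gamma(31/10, 371/96)
obs 4: x=-2 → posterior Inverse-Gamma(18/5, 419/96)
obs 5: x=-2 → posterior Inverse-Gamma(41/10, 467/96)
obs 6: x=-5 → posterior Inverse-Gamma(23/5, 1235/96)
obs 7: x=5/2 → posterior Inverse-Gamma(51/10, 1823/96)
obs 8: x=1 → posterior Inverse-Gamma(28/5, 2015/96)
obs 9: x=2 → posterior Inverse-Gamma(61/10, 2447/96)
obs 10: x=5 → posterior Inverse-Gamma(33/5, 4175/96)
obs 11: x=-3 → posterior Inverse-Gamma(71/10, 4367/96)
obs 12: x=-5 → posterior Inverse-Gamma(38/5, 5135/96)
obs 13: x=-5/4 → posterior Inverse-Gamma(81/10, 2569/48)
obs 14: x=-7/2 → posterior Inverse-Gamma(43/5, 2719/48)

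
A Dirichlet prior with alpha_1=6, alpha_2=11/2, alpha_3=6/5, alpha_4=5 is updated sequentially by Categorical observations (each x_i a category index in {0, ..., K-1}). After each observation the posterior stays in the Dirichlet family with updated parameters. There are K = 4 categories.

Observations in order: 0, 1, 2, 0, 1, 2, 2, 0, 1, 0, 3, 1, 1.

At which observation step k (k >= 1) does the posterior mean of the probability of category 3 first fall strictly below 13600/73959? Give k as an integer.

obs 1: x=0 → posterior Dirichlet(7, 11/2, 6/5, 5)
obs 2: x=1 → posterior Dirichlet(7, 13/2, 6/5, 5)
obs 3: x=2 → posterior Dirichlet(7, 13/2, 11/5, 5)
obs 4: x=0 → posterior Dirichlet(8, 13/2, 11/5, 5)
obs 5: x=1 → posterior Dirichlet(8, 15/2, 11/5, 5)
obs 6: x=2 → posterior Dirichlet(8, 15/2, 16/5, 5)
obs 7: x=2 → posterior Dirichlet(8, 15/2, 21/5, 5)
obs 8: x=0 → posterior Dirichlet(9, 15/2, 21/5, 5)
obs 9: x=1 → posterior Dirichlet(9, 17/2, 21/5, 5)
obs 10: x=0 → posterior Dirichlet(10, 17/2, 21/5, 5)
obs 11: x=3 → posterior Dirichlet(10, 17/2, 21/5, 6)
obs 12: x=1 → posterior Dirichlet(10, 19/2, 21/5, 6)
obs 13: x=1 → posterior Dirichlet(10, 21/2, 21/5, 6)

k = 10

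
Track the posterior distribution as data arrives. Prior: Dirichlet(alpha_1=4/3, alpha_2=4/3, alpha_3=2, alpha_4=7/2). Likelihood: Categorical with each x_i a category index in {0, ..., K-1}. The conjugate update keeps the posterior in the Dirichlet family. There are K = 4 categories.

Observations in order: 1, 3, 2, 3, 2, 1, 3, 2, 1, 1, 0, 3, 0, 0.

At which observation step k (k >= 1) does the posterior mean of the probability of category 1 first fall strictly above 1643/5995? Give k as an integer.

obs 1: x=1 → posterior Dirichlet(4/3, 7/3, 2, 7/2)
obs 2: x=3 → posterior Dirichlet(4/3, 7/3, 2, 9/2)
obs 3: x=2 → posterior Dirichlet(4/3, 7/3, 3, 9/2)
obs 4: x=3 → posterior Dirichlet(4/3, 7/3, 3, 11/2)
obs 5: x=2 → posterior Dirichlet(4/3, 7/3, 4, 11/2)
obs 6: x=1 → posterior Dirichlet(4/3, 10/3, 4, 11/2)
obs 7: x=3 → posterior Dirichlet(4/3, 10/3, 4, 13/2)
obs 8: x=2 → posterior Dirichlet(4/3, 10/3, 5, 13/2)
obs 9: x=1 → posterior Dirichlet(4/3, 13/3, 5, 13/2)
obs 10: x=1 → posterior Dirichlet(4/3, 16/3, 5, 13/2)
obs 11: x=0 → posterior Dirichlet(7/3, 16/3, 5, 13/2)
obs 12: x=3 → posterior Dirichlet(7/3, 16/3, 5, 15/2)
obs 13: x=0 → posterior Dirichlet(10/3, 16/3, 5, 15/2)
obs 14: x=0 → posterior Dirichlet(13/3, 16/3, 5, 15/2)

k = 10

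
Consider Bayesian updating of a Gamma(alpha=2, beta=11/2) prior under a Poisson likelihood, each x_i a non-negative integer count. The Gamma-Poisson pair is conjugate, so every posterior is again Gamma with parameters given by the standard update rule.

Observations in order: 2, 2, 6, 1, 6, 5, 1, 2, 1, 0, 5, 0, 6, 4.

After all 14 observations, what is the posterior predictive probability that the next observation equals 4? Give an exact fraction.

obs 1: x=2 → posterior Gamma(4, 13/2)
obs 2: x=2 → posterior Gamma(6, 15/2)
obs 3: x=6 → posterior Gamma(12, 17/2)
obs 4: x=1 → posterior Gamma(13, 19/2)
obs 5: x=6 → posterior Gamma(19, 21/2)
obs 6: x=5 → posterior Gamma(24, 23/2)
obs 7: x=1 → posterior Gamma(25, 25/2)
obs 8: x=2 → posterior Gamma(27, 27/2)
obs 9: x=1 → posterior Gamma(28, 29/2)
obs 10: x=0 → posterior Gamma(28, 31/2)
obs 11: x=5 → posterior Gamma(33, 33/2)
obs 12: x=0 → posterior Gamma(33, 35/2)
obs 13: x=6 → posterior Gamma(39, 37/2)
obs 14: x=4 → posterior Gamma(43, 39/2)

680108684650199972326627166659126706077111081187879163897060604109380272240/6321807477520476778420104278026171976110044543357507603705704726500175491481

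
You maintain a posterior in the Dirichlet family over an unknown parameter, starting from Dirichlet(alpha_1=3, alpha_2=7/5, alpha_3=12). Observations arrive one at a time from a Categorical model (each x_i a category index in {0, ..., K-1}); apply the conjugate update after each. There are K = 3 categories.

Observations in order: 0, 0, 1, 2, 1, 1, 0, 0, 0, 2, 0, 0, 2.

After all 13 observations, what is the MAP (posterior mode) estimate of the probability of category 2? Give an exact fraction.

obs 1: x=0 → posterior Dirichlet(4, 7/5, 12)
obs 2: x=0 → posterior Dirichlet(5, 7/5, 12)
obs 3: x=1 → posterior Dirichlet(5, 12/5, 12)
obs 4: x=2 → posterior Dirichlet(5, 12/5, 13)
obs 5: x=1 → posterior Dirichlet(5, 17/5, 13)
obs 6: x=1 → posterior Dirichlet(5, 22/5, 13)
obs 7: x=0 → posterior Dirichlet(6, 22/5, 13)
obs 8: x=0 → posterior Dirichlet(7, 22/5, 13)
obs 9: x=0 → posterior Dirichlet(8, 22/5, 13)
obs 10: x=2 → posterior Dirichlet(8, 22/5, 14)
obs 11: x=0 → posterior Dirichlet(9, 22/5, 14)
obs 12: x=0 → posterior Dirichlet(10, 22/5, 14)
obs 13: x=2 → posterior Dirichlet(10, 22/5, 15)

35/66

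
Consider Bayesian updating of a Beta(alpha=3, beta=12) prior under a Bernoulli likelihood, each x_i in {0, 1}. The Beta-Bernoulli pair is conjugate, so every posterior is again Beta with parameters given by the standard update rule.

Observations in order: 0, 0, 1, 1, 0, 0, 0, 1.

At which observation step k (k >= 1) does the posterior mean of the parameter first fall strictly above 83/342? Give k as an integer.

k = 4

obs 1: x=0 → posterior Beta(3, 13)
obs 2: x=0 → posterior Beta(3, 14)
obs 3: x=1 → posterior Beta(4, 14)
obs 4: x=1 → posterior Beta(5, 14)
obs 5: x=0 → posterior Beta(5, 15)
obs 6: x=0 → posterior Beta(5, 16)
obs 7: x=0 → posterior Beta(5, 17)
obs 8: x=1 → posterior Beta(6, 17)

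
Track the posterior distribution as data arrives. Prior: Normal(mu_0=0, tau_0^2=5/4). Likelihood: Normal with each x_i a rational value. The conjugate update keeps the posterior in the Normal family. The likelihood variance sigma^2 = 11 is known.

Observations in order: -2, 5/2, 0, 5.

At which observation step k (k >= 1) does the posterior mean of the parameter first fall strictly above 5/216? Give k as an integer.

k = 2

obs 1: x=-2 → posterior Normal(-10/49, 55/49)
obs 2: x=5/2 → posterior Normal(5/108, 55/54)
obs 3: x=0 → posterior Normal(5/118, 55/59)
obs 4: x=5 → posterior Normal(55/128, 55/64)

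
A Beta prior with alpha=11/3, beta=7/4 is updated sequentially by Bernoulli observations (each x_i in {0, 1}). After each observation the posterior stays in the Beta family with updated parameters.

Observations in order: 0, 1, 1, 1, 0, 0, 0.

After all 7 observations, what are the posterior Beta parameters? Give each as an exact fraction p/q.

alpha=20/3, beta=23/4

obs 1: x=0 → posterior Beta(11/3, 11/4)
obs 2: x=1 → posterior Beta(14/3, 11/4)
obs 3: x=1 → posterior Beta(17/3, 11/4)
obs 4: x=1 → posterior Beta(20/3, 11/4)
obs 5: x=0 → posterior Beta(20/3, 15/4)
obs 6: x=0 → posterior Beta(20/3, 19/4)
obs 7: x=0 → posterior Beta(20/3, 23/4)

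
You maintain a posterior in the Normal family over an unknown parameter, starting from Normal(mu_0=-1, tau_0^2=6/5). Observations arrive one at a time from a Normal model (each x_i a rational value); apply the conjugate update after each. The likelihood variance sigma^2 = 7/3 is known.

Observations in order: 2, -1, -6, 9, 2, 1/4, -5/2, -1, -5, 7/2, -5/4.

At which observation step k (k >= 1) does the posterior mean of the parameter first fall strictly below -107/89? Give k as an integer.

k = 3

obs 1: x=2 → posterior Normal(1/53, 42/53)
obs 2: x=-1 → posterior Normal(-17/71, 42/71)
obs 3: x=-6 → posterior Normal(-125/89, 42/89)
obs 4: x=9 → posterior Normal(37/107, 42/107)
obs 5: x=2 → posterior Normal(73/125, 42/125)
obs 6: x=1/4 → posterior Normal(155/286, 42/143)
obs 7: x=-5/2 → posterior Normal(65/322, 6/23)
obs 8: x=-1 → posterior Normal(29/358, 42/179)
obs 9: x=-5 → posterior Normal(-151/394, 42/197)
obs 10: x=7/2 → posterior Normal(-5/86, 42/215)
obs 11: x=-5/4 → posterior Normal(-35/233, 42/233)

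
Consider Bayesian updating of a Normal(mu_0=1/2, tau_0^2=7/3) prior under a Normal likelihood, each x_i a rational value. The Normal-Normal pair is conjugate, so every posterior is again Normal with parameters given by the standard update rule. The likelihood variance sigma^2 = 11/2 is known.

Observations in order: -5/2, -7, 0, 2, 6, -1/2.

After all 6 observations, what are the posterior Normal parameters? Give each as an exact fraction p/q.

obs 1: x=-5/2 → posterior Normal(-37/94, 77/47)
obs 2: x=-7 → posterior Normal(-233/122, 77/61)
obs 3: x=0 → posterior Normal(-233/150, 77/75)
obs 4: x=2 → posterior Normal(-177/178, 77/89)
obs 5: x=6 → posterior Normal(-9/206, 77/103)
obs 6: x=-1/2 → posterior Normal(-23/234, 77/117)

mu_0=-23/234, tau_0^2=77/117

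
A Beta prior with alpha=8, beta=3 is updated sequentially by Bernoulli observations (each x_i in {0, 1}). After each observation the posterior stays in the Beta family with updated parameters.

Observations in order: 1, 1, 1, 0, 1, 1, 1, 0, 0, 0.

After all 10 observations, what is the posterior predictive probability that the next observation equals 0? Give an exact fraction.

1/3

obs 1: x=1 → posterior Beta(9, 3)
obs 2: x=1 → posterior Beta(10, 3)
obs 3: x=1 → posterior Beta(11, 3)
obs 4: x=0 → posterior Beta(11, 4)
obs 5: x=1 → posterior Beta(12, 4)
obs 6: x=1 → posterior Beta(13, 4)
obs 7: x=1 → posterior Beta(14, 4)
obs 8: x=0 → posterior Beta(14, 5)
obs 9: x=0 → posterior Beta(14, 6)
obs 10: x=0 → posterior Beta(14, 7)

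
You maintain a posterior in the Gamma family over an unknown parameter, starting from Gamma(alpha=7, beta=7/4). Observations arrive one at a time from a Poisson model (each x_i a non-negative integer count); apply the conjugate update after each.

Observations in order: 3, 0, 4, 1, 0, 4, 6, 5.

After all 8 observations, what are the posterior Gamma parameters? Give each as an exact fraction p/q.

obs 1: x=3 → posterior Gamma(10, 11/4)
obs 2: x=0 → posterior Gamma(10, 15/4)
obs 3: x=4 → posterior Gamma(14, 19/4)
obs 4: x=1 → posterior Gamma(15, 23/4)
obs 5: x=0 → posterior Gamma(15, 27/4)
obs 6: x=4 → posterior Gamma(19, 31/4)
obs 7: x=6 → posterior Gamma(25, 35/4)
obs 8: x=5 → posterior Gamma(30, 39/4)

alpha=30, beta=39/4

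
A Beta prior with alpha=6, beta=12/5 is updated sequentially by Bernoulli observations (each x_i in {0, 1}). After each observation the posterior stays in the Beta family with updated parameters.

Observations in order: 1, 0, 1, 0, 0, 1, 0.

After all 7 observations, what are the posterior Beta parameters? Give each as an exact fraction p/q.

obs 1: x=1 → posterior Beta(7, 12/5)
obs 2: x=0 → posterior Beta(7, 17/5)
obs 3: x=1 → posterior Beta(8, 17/5)
obs 4: x=0 → posterior Beta(8, 22/5)
obs 5: x=0 → posterior Beta(8, 27/5)
obs 6: x=1 → posterior Beta(9, 27/5)
obs 7: x=0 → posterior Beta(9, 32/5)

alpha=9, beta=32/5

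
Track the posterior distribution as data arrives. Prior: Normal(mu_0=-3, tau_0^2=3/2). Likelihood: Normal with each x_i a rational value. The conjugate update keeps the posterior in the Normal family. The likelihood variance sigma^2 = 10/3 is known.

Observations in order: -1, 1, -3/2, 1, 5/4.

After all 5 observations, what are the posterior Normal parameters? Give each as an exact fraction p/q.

mu_0=-213/260, tau_0^2=6/13

obs 1: x=-1 → posterior Normal(-69/29, 30/29)
obs 2: x=1 → posterior Normal(-30/19, 15/19)
obs 3: x=-3/2 → posterior Normal(-147/94, 30/47)
obs 4: x=1 → posterior Normal(-129/112, 15/28)
obs 5: x=5/4 → posterior Normal(-213/260, 6/13)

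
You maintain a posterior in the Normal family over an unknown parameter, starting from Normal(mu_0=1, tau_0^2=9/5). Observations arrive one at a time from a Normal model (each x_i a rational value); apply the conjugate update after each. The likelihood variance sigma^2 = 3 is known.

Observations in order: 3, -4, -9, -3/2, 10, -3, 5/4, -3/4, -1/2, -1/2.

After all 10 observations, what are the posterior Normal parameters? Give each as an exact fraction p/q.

mu_0=-2/7, tau_0^2=9/35

obs 1: x=3 → posterior Normal(7/4, 9/8)
obs 2: x=-4 → posterior Normal(2/11, 9/11)
obs 3: x=-9 → posterior Normal(-25/14, 9/14)
obs 4: x=-3/2 → posterior Normal(-59/34, 9/17)
obs 5: x=10 → posterior Normal(1/40, 9/20)
obs 6: x=-3 → posterior Normal(-17/46, 9/23)
obs 7: x=5/4 → posterior Normal(-19/104, 9/26)
obs 8: x=-3/4 → posterior Normal(-7/29, 9/29)
obs 9: x=-1/2 → posterior Normal(-17/64, 9/32)
obs 10: x=-1/2 → posterior Normal(-2/7, 9/35)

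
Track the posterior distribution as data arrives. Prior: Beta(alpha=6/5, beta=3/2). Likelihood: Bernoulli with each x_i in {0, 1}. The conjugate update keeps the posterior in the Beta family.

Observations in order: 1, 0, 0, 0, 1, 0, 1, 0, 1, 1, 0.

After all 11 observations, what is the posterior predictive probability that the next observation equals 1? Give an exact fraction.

obs 1: x=1 → posterior Beta(11/5, 3/2)
obs 2: x=0 → posterior Beta(11/5, 5/2)
obs 3: x=0 → posterior Beta(11/5, 7/2)
obs 4: x=0 → posterior Beta(11/5, 9/2)
obs 5: x=1 → posterior Beta(16/5, 9/2)
obs 6: x=0 → posterior Beta(16/5, 11/2)
obs 7: x=1 → posterior Beta(21/5, 11/2)
obs 8: x=0 → posterior Beta(21/5, 13/2)
obs 9: x=1 → posterior Beta(26/5, 13/2)
obs 10: x=1 → posterior Beta(31/5, 13/2)
obs 11: x=0 → posterior Beta(31/5, 15/2)

62/137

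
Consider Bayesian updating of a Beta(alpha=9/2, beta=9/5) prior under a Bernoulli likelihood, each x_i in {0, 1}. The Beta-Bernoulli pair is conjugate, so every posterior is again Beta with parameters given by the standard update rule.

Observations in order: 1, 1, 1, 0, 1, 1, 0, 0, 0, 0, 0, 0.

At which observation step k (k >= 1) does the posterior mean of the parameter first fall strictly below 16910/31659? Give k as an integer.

obs 1: x=1 → posterior Beta(11/2, 9/5)
obs 2: x=1 → posterior Beta(13/2, 9/5)
obs 3: x=1 → posterior Beta(15/2, 9/5)
obs 4: x=0 → posterior Beta(15/2, 14/5)
obs 5: x=1 → posterior Beta(17/2, 14/5)
obs 6: x=1 → posterior Beta(19/2, 14/5)
obs 7: x=0 → posterior Beta(19/2, 19/5)
obs 8: x=0 → posterior Beta(19/2, 24/5)
obs 9: x=0 → posterior Beta(19/2, 29/5)
obs 10: x=0 → posterior Beta(19/2, 34/5)
obs 11: x=0 → posterior Beta(19/2, 39/5)
obs 12: x=0 → posterior Beta(19/2, 44/5)

k = 12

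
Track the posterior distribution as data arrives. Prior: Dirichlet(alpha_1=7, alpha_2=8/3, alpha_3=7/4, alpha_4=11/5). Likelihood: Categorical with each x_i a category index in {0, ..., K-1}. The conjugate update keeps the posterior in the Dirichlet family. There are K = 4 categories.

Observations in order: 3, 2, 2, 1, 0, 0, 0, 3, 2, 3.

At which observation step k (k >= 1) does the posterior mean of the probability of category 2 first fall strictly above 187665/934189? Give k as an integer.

obs 1: x=3 → posterior Dirichlet(7, 8/3, 7/4, 16/5)
obs 2: x=2 → posterior Dirichlet(7, 8/3, 11/4, 16/5)
obs 3: x=2 → posterior Dirichlet(7, 8/3, 15/4, 16/5)
obs 4: x=1 → posterior Dirichlet(7, 11/3, 15/4, 16/5)
obs 5: x=0 → posterior Dirichlet(8, 11/3, 15/4, 16/5)
obs 6: x=0 → posterior Dirichlet(9, 11/3, 15/4, 16/5)
obs 7: x=0 → posterior Dirichlet(10, 11/3, 15/4, 16/5)
obs 8: x=3 → posterior Dirichlet(10, 11/3, 15/4, 21/5)
obs 9: x=2 → posterior Dirichlet(10, 11/3, 19/4, 21/5)
obs 10: x=3 → posterior Dirichlet(10, 11/3, 19/4, 26/5)

k = 3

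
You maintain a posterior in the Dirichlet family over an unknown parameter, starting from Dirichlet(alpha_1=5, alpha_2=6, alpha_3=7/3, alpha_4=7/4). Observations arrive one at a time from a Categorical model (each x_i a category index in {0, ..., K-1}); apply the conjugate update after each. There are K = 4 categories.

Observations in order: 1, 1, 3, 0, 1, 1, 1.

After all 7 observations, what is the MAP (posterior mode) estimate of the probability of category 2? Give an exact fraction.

obs 1: x=1 → posterior Dirichlet(5, 7, 7/3, 7/4)
obs 2: x=1 → posterior Dirichlet(5, 8, 7/3, 7/4)
obs 3: x=3 → posterior Dirichlet(5, 8, 7/3, 11/4)
obs 4: x=0 → posterior Dirichlet(6, 8, 7/3, 11/4)
obs 5: x=1 → posterior Dirichlet(6, 9, 7/3, 11/4)
obs 6: x=1 → posterior Dirichlet(6, 10, 7/3, 11/4)
obs 7: x=1 → posterior Dirichlet(6, 11, 7/3, 11/4)

16/217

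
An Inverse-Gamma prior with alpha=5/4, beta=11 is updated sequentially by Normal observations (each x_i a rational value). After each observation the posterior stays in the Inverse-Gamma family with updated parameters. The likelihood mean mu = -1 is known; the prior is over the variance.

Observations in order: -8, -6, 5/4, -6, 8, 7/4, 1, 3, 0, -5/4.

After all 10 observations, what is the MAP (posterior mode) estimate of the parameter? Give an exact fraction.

obs 1: x=-8 → posterior Inverse-Gamma(7/4, 71/2)
obs 2: x=-6 → posterior Inverse-Gamma(9/4, 48)
obs 3: x=5/4 → posterior Inverse-Gamma(11/4, 1617/32)
obs 4: x=-6 → posterior Inverse-Gamma(13/4, 2017/32)
obs 5: x=8 → posterior Inverse-Gamma(15/4, 3313/32)
obs 6: x=7/4 → posterior Inverse-Gamma(17/4, 1717/16)
obs 7: x=1 → posterior Inverse-Gamma(19/4, 1749/16)
obs 8: x=3 → posterior Inverse-Gamma(21/4, 1877/16)
obs 9: x=0 → posterior Inverse-Gamma(23/4, 1885/16)
obs 10: x=-5/4 → posterior Inverse-Gamma(25/4, 3771/32)

3771/232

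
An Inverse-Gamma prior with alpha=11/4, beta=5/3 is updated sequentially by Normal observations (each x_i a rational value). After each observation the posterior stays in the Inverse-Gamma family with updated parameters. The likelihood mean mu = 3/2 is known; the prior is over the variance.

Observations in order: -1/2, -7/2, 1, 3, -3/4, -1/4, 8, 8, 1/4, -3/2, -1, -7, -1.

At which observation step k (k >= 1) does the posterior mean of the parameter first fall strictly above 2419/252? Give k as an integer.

k = 8

obs 1: x=-1/2 → posterior Inverse-Gamma(13/4, 11/3)
obs 2: x=-7/2 → posterior Inverse-Gamma(15/4, 97/6)
obs 3: x=1 → posterior Inverse-Gamma(17/4, 391/24)
obs 4: x=3 → posterior Inverse-Gamma(19/4, 209/12)
obs 5: x=-3/4 → posterior Inverse-Gamma(21/4, 1915/96)
obs 6: x=-1/4 → posterior Inverse-Gamma(23/4, 1031/48)
obs 7: x=8 → posterior Inverse-Gamma(25/4, 2045/48)
obs 8: x=8 → posterior Inverse-Gamma(27/4, 3059/48)
obs 9: x=1/4 → posterior Inverse-Gamma(29/4, 6193/96)
obs 10: x=-3/2 → posterior Inverse-Gamma(31/4, 6625/96)
obs 11: x=-1 → posterior Inverse-Gamma(33/4, 6925/96)
obs 12: x=-7 → posterior Inverse-Gamma(35/4, 10393/96)
obs 13: x=-1 → posterior Inverse-Gamma(37/4, 10693/96)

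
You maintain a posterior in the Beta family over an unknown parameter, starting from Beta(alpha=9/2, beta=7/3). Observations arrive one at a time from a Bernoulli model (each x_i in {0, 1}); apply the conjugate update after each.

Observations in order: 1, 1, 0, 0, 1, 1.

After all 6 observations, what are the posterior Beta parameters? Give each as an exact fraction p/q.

obs 1: x=1 → posterior Beta(11/2, 7/3)
obs 2: x=1 → posterior Beta(13/2, 7/3)
obs 3: x=0 → posterior Beta(13/2, 10/3)
obs 4: x=0 → posterior Beta(13/2, 13/3)
obs 5: x=1 → posterior Beta(15/2, 13/3)
obs 6: x=1 → posterior Beta(17/2, 13/3)

alpha=17/2, beta=13/3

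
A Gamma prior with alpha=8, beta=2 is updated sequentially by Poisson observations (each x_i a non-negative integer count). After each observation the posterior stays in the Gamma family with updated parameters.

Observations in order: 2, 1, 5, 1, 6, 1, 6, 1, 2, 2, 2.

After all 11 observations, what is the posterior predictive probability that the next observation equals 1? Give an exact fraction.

6082831123863296995633624247942460533518321/35716209009748467500288285041727074107129856

obs 1: x=2 → posterior Gamma(10, 3)
obs 2: x=1 → posterior Gamma(11, 4)
obs 3: x=5 → posterior Gamma(16, 5)
obs 4: x=1 → posterior Gamma(17, 6)
obs 5: x=6 → posterior Gamma(23, 7)
obs 6: x=1 → posterior Gamma(24, 8)
obs 7: x=6 → posterior Gamma(30, 9)
obs 8: x=1 → posterior Gamma(31, 10)
obs 9: x=2 → posterior Gamma(33, 11)
obs 10: x=2 → posterior Gamma(35, 12)
obs 11: x=2 → posterior Gamma(37, 13)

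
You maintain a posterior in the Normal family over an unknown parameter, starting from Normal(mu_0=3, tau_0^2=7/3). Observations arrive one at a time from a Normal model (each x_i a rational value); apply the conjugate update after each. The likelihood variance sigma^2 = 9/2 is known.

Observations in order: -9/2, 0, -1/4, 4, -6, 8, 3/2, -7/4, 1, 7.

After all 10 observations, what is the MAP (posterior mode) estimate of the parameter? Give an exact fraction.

207/167

obs 1: x=-9/2 → posterior Normal(18/41, 63/41)
obs 2: x=0 → posterior Normal(18/55, 63/55)
obs 3: x=-1/4 → posterior Normal(29/138, 21/23)
obs 4: x=4 → posterior Normal(141/166, 63/83)
obs 5: x=-6 → posterior Normal(-27/194, 63/97)
obs 6: x=8 → posterior Normal(197/222, 21/37)
obs 7: x=3/2 → posterior Normal(239/250, 63/125)
obs 8: x=-7/4 → posterior Normal(95/139, 63/139)
obs 9: x=1 → posterior Normal(109/153, 7/17)
obs 10: x=7 → posterior Normal(207/167, 63/167)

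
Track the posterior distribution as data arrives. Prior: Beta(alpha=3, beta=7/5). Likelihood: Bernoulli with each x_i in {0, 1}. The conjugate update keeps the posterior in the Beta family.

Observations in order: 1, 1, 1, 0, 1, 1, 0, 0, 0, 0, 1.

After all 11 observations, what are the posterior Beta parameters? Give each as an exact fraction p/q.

alpha=9, beta=32/5

obs 1: x=1 → posterior Beta(4, 7/5)
obs 2: x=1 → posterior Beta(5, 7/5)
obs 3: x=1 → posterior Beta(6, 7/5)
obs 4: x=0 → posterior Beta(6, 12/5)
obs 5: x=1 → posterior Beta(7, 12/5)
obs 6: x=1 → posterior Beta(8, 12/5)
obs 7: x=0 → posterior Beta(8, 17/5)
obs 8: x=0 → posterior Beta(8, 22/5)
obs 9: x=0 → posterior Beta(8, 27/5)
obs 10: x=0 → posterior Beta(8, 32/5)
obs 11: x=1 → posterior Beta(9, 32/5)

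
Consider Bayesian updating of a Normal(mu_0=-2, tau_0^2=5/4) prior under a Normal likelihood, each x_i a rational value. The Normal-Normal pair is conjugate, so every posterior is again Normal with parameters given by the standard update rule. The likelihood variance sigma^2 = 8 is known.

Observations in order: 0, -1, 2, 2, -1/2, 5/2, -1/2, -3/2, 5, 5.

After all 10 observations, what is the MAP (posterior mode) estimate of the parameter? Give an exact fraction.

obs 1: x=0 → posterior Normal(-64/37, 40/37)
obs 2: x=-1 → posterior Normal(-23/14, 20/21)
obs 3: x=2 → posterior Normal(-59/47, 40/47)
obs 4: x=2 → posterior Normal(-49/52, 10/13)
obs 5: x=-1/2 → posterior Normal(-103/114, 40/57)
obs 6: x=5/2 → posterior Normal(-39/62, 20/31)
obs 7: x=-1/2 → posterior Normal(-83/134, 40/67)
obs 8: x=-3/2 → posterior Normal(-49/72, 5/9)
obs 9: x=5 → posterior Normal(-24/77, 40/77)
obs 10: x=5 → posterior Normal(1/82, 20/41)

1/82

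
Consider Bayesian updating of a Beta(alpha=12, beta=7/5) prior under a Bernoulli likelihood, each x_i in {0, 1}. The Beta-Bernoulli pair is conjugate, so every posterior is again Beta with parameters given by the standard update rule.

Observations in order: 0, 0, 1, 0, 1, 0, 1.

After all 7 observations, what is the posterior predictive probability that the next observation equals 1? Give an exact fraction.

25/34

obs 1: x=0 → posterior Beta(12, 12/5)
obs 2: x=0 → posterior Beta(12, 17/5)
obs 3: x=1 → posterior Beta(13, 17/5)
obs 4: x=0 → posterior Beta(13, 22/5)
obs 5: x=1 → posterior Beta(14, 22/5)
obs 6: x=0 → posterior Beta(14, 27/5)
obs 7: x=1 → posterior Beta(15, 27/5)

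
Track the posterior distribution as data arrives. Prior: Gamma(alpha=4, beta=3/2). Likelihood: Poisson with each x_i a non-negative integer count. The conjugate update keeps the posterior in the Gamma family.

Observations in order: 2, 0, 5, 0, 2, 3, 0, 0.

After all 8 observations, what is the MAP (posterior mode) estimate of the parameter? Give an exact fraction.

obs 1: x=2 → posterior Gamma(6, 5/2)
obs 2: x=0 → posterior Gamma(6, 7/2)
obs 3: x=5 → posterior Gamma(11, 9/2)
obs 4: x=0 → posterior Gamma(11, 11/2)
obs 5: x=2 → posterior Gamma(13, 13/2)
obs 6: x=3 → posterior Gamma(16, 15/2)
obs 7: x=0 → posterior Gamma(16, 17/2)
obs 8: x=0 → posterior Gamma(16, 19/2)

30/19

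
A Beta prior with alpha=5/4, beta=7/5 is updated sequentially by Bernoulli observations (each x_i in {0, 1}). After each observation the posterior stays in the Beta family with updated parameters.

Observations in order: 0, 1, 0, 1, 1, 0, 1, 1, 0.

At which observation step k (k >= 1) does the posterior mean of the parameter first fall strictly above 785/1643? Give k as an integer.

k = 2

obs 1: x=0 → posterior Beta(5/4, 12/5)
obs 2: x=1 → posterior Beta(9/4, 12/5)
obs 3: x=0 → posterior Beta(9/4, 17/5)
obs 4: x=1 → posterior Beta(13/4, 17/5)
obs 5: x=1 → posterior Beta(17/4, 17/5)
obs 6: x=0 → posterior Beta(17/4, 22/5)
obs 7: x=1 → posterior Beta(21/4, 22/5)
obs 8: x=1 → posterior Beta(25/4, 22/5)
obs 9: x=0 → posterior Beta(25/4, 27/5)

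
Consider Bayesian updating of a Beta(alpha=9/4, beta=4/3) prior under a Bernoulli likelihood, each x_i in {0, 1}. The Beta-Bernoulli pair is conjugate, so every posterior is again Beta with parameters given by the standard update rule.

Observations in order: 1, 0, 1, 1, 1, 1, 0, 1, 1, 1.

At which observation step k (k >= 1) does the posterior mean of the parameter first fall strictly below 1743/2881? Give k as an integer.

obs 1: x=1 → posterior Beta(13/4, 4/3)
obs 2: x=0 → posterior Beta(13/4, 7/3)
obs 3: x=1 → posterior Beta(17/4, 7/3)
obs 4: x=1 → posterior Beta(21/4, 7/3)
obs 5: x=1 → posterior Beta(25/4, 7/3)
obs 6: x=1 → posterior Beta(29/4, 7/3)
obs 7: x=0 → posterior Beta(29/4, 10/3)
obs 8: x=1 → posterior Beta(33/4, 10/3)
obs 9: x=1 → posterior Beta(37/4, 10/3)
obs 10: x=1 → posterior Beta(41/4, 10/3)

k = 2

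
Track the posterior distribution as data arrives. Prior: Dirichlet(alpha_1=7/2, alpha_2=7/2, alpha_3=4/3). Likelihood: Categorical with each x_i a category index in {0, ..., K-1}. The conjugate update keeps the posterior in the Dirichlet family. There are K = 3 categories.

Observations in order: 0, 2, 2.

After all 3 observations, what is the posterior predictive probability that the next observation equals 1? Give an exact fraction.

21/68

obs 1: x=0 → posterior Dirichlet(9/2, 7/2, 4/3)
obs 2: x=2 → posterior Dirichlet(9/2, 7/2, 7/3)
obs 3: x=2 → posterior Dirichlet(9/2, 7/2, 10/3)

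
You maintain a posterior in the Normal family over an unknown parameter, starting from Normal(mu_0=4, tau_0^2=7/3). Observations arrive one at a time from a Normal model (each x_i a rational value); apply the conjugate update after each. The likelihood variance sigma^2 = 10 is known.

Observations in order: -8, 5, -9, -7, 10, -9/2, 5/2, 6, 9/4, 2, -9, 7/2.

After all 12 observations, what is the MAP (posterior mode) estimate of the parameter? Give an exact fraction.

obs 1: x=-8 → posterior Normal(64/37, 70/37)
obs 2: x=5 → posterior Normal(9/4, 35/22)
obs 3: x=-9 → posterior Normal(12/17, 70/51)
obs 4: x=-7 → posterior Normal(-13/58, 35/29)
obs 5: x=10 → posterior Normal(57/65, 14/13)
obs 6: x=-9/2 → posterior Normal(17/48, 35/36)
obs 7: x=5/2 → posterior Normal(43/79, 70/79)
obs 8: x=6 → posterior Normal(85/86, 35/43)
obs 9: x=9/4 → posterior Normal(13/12, 70/93)
obs 10: x=2 → posterior Normal(459/400, 7/10)
obs 11: x=-9 → posterior Normal(207/428, 70/107)
obs 12: x=7/2 → posterior Normal(305/456, 35/57)

305/456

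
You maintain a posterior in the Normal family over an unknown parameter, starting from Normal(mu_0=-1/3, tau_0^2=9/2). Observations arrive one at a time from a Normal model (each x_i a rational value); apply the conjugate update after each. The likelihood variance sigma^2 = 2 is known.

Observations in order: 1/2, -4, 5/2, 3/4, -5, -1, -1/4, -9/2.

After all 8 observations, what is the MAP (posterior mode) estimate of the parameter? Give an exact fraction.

-301/228

obs 1: x=1/2 → posterior Normal(19/78, 18/13)
obs 2: x=-4 → posterior Normal(-197/132, 9/11)
obs 3: x=5/2 → posterior Normal(-1/3, 18/31)
obs 4: x=3/4 → posterior Normal(-43/480, 9/20)
obs 5: x=-5 → posterior Normal(-583/588, 18/49)
obs 6: x=-1 → posterior Normal(-691/696, 9/29)
obs 7: x=-1/4 → posterior Normal(-359/402, 18/67)
obs 8: x=-9/2 → posterior Normal(-301/228, 9/38)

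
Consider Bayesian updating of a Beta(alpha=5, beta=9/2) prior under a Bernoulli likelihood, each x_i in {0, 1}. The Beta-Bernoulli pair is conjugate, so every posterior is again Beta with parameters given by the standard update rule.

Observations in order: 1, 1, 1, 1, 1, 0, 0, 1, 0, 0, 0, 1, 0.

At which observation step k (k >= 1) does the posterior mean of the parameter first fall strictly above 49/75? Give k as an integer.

obs 1: x=1 → posterior Beta(6, 9/2)
obs 2: x=1 → posterior Beta(7, 9/2)
obs 3: x=1 → posterior Beta(8, 9/2)
obs 4: x=1 → posterior Beta(9, 9/2)
obs 5: x=1 → posterior Beta(10, 9/2)
obs 6: x=0 → posterior Beta(10, 11/2)
obs 7: x=0 → posterior Beta(10, 13/2)
obs 8: x=1 → posterior Beta(11, 13/2)
obs 9: x=0 → posterior Beta(11, 15/2)
obs 10: x=0 → posterior Beta(11, 17/2)
obs 11: x=0 → posterior Beta(11, 19/2)
obs 12: x=1 → posterior Beta(12, 19/2)
obs 13: x=0 → posterior Beta(12, 21/2)

k = 4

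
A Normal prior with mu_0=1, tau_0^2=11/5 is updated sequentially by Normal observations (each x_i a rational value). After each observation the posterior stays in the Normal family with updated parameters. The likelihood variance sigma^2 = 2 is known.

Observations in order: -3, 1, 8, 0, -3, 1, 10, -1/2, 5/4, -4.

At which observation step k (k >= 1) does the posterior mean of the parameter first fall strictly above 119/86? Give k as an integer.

obs 1: x=-3 → posterior Normal(-23/21, 22/21)
obs 2: x=1 → posterior Normal(-3/8, 11/16)
obs 3: x=8 → posterior Normal(76/43, 22/43)
obs 4: x=0 → posterior Normal(38/27, 11/27)
obs 5: x=-3 → posterior Normal(43/65, 22/65)
obs 6: x=1 → posterior Normal(27/38, 11/38)
obs 7: x=10 → posterior Normal(164/87, 22/87)
obs 8: x=-1/2 → posterior Normal(317/196, 11/49)
obs 9: x=5/4 → posterior Normal(689/436, 22/109)
obs 10: x=-4 → posterior Normal(171/160, 11/60)

k = 3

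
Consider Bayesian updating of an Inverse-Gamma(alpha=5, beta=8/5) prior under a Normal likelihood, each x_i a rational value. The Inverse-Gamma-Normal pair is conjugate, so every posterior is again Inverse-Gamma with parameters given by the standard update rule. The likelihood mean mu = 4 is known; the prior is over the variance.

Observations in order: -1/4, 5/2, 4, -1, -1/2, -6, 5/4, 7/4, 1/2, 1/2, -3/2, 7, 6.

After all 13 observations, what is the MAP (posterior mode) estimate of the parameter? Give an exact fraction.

obs 1: x=-1/4 → posterior Inverse-Gamma(11/2, 1701/160)
obs 2: x=5/2 → posterior Inverse-Gamma(6, 1881/160)
obs 3: x=4 → posterior Inverse-Gamma(13/2, 1881/160)
obs 4: x=-1 → posterior Inverse-Gamma(7, 3881/160)
obs 5: x=-1/2 → posterior Inverse-Gamma(15/2, 5501/160)
obs 6: x=-6 → posterior Inverse-Gamma(8, 13501/160)
obs 7: x=5/4 → posterior Inverse-Gamma(17/2, 7053/80)
obs 8: x=7/4 → posterior Inverse-Gamma(9, 14511/160)
obs 9: x=1/2 → posterior Inverse-Gamma(19/2, 15491/160)
obs 10: x=1/2 → posterior Inverse-Gamma(10, 16471/160)
obs 11: x=-3/2 → posterior Inverse-Gamma(21/2, 18891/160)
obs 12: x=7 → posterior Inverse-Gamma(11, 19611/160)
obs 13: x=6 → posterior Inverse-Gamma(23/2, 19931/160)

19931/2000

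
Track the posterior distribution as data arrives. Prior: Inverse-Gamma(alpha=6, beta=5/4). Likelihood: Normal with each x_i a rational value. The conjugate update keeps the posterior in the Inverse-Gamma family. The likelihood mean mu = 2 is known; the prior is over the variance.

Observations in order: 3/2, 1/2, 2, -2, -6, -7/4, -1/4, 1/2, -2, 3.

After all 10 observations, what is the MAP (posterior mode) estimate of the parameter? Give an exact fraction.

329/64

obs 1: x=3/2 → posterior Inverse-Gamma(13/2, 11/8)
obs 2: x=1/2 → posterior Inverse-Gamma(7, 5/2)
obs 3: x=2 → posterior Inverse-Gamma(15/2, 5/2)
obs 4: x=-2 → posterior Inverse-Gamma(8, 21/2)
obs 5: x=-6 → posterior Inverse-Gamma(17/2, 85/2)
obs 6: x=-7/4 → posterior Inverse-Gamma(9, 1585/32)
obs 7: x=-1/4 → posterior Inverse-Gamma(19/2, 833/16)
obs 8: x=1/2 → posterior Inverse-Gamma(10, 851/16)
obs 9: x=-2 → posterior Inverse-Gamma(21/2, 979/16)
obs 10: x=3 → posterior Inverse-Gamma(11, 987/16)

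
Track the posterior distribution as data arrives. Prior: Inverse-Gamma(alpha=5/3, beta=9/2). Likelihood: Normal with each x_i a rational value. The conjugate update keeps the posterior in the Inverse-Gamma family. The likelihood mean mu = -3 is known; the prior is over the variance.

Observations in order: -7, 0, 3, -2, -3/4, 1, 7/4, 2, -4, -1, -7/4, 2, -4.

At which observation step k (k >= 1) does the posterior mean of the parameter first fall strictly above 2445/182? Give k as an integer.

k = 3

obs 1: x=-7 → posterior Inverse-Gamma(13/6, 25/2)
obs 2: x=0 → posterior Inverse-Gamma(8/3, 17)
obs 3: x=3 → posterior Inverse-Gamma(19/6, 35)
obs 4: x=-2 → posterior Inverse-Gamma(11/3, 71/2)
obs 5: x=-3/4 → posterior Inverse-Gamma(25/6, 1217/32)
obs 6: x=1 → posterior Inverse-Gamma(14/3, 1473/32)
obs 7: x=7/4 → posterior Inverse-Gamma(31/6, 917/16)
obs 8: x=2 → posterior Inverse-Gamma(17/3, 1117/16)
obs 9: x=-4 → posterior Inverse-Gamma(37/6, 1125/16)
obs 10: x=-1 → posterior Inverse-Gamma(20/3, 1157/16)
obs 11: x=-7/4 → posterior Inverse-Gamma(43/6, 2339/32)
obs 12: x=2 → posterior Inverse-Gamma(23/3, 2739/32)
obs 13: x=-4 → posterior Inverse-Gamma(49/6, 2755/32)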